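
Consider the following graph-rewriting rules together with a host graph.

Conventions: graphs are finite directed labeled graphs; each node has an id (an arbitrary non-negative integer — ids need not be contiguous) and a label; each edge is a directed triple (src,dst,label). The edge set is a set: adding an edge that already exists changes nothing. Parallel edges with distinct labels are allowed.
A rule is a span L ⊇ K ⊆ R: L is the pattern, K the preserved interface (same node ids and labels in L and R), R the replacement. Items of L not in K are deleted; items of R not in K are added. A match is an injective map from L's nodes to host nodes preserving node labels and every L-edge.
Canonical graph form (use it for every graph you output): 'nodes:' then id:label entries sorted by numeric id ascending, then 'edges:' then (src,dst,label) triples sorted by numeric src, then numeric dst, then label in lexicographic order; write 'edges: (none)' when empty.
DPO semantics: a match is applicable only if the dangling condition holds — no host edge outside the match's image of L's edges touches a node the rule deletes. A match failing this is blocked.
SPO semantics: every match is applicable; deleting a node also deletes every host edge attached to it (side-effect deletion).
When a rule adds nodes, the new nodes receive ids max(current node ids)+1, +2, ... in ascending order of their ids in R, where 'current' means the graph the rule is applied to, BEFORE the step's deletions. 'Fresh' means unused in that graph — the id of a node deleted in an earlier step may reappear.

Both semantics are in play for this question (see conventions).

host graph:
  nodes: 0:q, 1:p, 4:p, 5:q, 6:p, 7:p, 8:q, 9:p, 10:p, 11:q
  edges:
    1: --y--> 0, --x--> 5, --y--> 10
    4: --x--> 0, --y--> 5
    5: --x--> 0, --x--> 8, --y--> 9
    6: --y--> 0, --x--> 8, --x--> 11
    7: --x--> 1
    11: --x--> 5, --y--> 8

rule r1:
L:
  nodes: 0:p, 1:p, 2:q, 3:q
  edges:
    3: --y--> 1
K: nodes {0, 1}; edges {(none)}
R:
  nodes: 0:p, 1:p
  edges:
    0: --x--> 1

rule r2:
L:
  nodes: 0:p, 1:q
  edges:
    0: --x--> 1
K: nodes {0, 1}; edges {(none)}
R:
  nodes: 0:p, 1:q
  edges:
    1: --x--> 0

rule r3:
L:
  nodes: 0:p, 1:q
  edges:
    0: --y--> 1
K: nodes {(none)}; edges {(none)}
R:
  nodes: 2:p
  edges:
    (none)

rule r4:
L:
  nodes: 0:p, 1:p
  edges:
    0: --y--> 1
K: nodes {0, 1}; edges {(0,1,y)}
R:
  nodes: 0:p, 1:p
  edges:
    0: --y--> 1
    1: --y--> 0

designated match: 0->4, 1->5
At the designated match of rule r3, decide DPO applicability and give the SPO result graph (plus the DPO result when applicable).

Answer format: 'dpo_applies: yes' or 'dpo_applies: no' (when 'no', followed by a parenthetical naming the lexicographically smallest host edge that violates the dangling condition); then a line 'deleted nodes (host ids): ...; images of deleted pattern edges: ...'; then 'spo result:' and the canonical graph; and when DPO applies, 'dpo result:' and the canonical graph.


dpo_applies: no
(the rule deletes node 5, which keeps host edge (1,5,x) outside the match image — the dangling condition fails, DPO blocks; SPO proceeds and side-deletes such edges)
deleted nodes (host ids): 4, 5; images of deleted pattern edges: (4,5,y)
spo result:
nodes: 0:q, 1:p, 6:p, 7:p, 8:q, 9:p, 10:p, 11:q, 12:p
edges: (1,0,y); (1,10,y); (6,0,y); (6,8,x); (6,11,x); (7,1,x); (11,8,y)


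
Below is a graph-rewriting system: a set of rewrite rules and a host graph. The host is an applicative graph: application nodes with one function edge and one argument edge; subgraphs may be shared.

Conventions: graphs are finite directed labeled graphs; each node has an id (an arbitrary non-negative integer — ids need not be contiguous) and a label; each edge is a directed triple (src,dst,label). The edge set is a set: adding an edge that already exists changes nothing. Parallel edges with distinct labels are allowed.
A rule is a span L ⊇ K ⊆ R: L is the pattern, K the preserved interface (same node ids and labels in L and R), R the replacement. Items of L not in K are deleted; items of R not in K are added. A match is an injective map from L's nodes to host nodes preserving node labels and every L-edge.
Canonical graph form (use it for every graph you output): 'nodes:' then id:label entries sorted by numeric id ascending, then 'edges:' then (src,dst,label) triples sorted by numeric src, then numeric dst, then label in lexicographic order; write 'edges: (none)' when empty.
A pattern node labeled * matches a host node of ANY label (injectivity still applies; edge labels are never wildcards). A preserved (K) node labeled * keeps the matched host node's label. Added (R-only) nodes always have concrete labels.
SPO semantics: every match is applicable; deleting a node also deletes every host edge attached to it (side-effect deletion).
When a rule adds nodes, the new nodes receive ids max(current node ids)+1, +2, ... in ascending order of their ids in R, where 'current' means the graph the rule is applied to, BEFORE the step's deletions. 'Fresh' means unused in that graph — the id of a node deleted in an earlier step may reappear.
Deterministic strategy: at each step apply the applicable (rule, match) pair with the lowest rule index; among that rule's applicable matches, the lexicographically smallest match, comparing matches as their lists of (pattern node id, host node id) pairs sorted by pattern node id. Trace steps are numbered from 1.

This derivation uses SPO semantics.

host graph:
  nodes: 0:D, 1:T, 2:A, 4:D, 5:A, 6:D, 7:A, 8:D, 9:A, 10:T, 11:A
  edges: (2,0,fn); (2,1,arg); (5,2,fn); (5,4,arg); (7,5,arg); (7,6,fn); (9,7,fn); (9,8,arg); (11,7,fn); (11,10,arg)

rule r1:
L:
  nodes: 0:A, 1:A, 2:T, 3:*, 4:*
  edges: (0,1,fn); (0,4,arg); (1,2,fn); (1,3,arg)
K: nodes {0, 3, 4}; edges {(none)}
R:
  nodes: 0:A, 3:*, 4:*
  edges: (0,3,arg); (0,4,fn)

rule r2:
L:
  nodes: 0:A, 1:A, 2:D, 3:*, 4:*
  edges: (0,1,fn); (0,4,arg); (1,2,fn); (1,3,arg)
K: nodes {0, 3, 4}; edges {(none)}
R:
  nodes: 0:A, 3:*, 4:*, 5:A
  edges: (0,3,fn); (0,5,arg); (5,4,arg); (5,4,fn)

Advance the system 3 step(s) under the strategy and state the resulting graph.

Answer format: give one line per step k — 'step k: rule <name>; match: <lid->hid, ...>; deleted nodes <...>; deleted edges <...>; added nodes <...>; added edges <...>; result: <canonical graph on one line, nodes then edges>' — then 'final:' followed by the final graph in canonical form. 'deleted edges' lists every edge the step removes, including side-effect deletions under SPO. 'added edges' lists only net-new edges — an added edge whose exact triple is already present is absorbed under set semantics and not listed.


step 1: rule r2; match: 0->5, 1->2, 2->0, 3->1, 4->4; deleted nodes 0, 2; deleted edges (2,0,fn); (2,1,arg); (5,2,fn); (5,4,arg); added nodes 12; added edges (5,1,fn); (5,12,arg); (12,4,arg); (12,4,fn); result: nodes: 1:T, 4:D, 5:A, 6:D, 7:A, 8:D, 9:A, 10:T, 11:A, 12:A edges: (5,1,fn); (5,12,arg); (7,5,arg); (7,6,fn); (9,7,fn); (9,8,arg); (11,7,fn); (11,10,arg); (12,4,arg); (12,4,fn)
step 2: rule r2; match: 0->9, 1->7, 2->6, 3->5, 4->8; deleted nodes 6, 7; deleted edges (7,5,arg); (7,6,fn); (9,7,fn); (9,8,arg); (11,7,fn); added nodes 13; added edges (9,5,fn); (9,13,arg); (13,8,arg); (13,8,fn); result: nodes: 1:T, 4:D, 5:A, 8:D, 9:A, 10:T, 11:A, 12:A, 13:A edges: (5,1,fn); (5,12,arg); (9,5,fn); (9,13,arg); (11,10,arg); (12,4,arg); (12,4,fn); (13,8,arg); (13,8,fn)
step 3: rule r1; match: 0->9, 1->5, 2->1, 3->12, 4->13; deleted nodes 1, 5; deleted edges (5,1,fn); (5,12,arg); (9,5,fn); (9,13,arg); added nodes (none); added edges (9,12,arg); (9,13,fn); result: nodes: 4:D, 8:D, 9:A, 10:T, 11:A, 12:A, 13:A edges: (9,12,arg); (9,13,fn); (11,10,arg); (12,4,arg); (12,4,fn); (13,8,arg); (13,8,fn)
final:
nodes: 4:D, 8:D, 9:A, 10:T, 11:A, 12:A, 13:A
edges: (9,12,arg); (9,13,fn); (11,10,arg); (12,4,arg); (12,4,fn); (13,8,arg); (13,8,fn)


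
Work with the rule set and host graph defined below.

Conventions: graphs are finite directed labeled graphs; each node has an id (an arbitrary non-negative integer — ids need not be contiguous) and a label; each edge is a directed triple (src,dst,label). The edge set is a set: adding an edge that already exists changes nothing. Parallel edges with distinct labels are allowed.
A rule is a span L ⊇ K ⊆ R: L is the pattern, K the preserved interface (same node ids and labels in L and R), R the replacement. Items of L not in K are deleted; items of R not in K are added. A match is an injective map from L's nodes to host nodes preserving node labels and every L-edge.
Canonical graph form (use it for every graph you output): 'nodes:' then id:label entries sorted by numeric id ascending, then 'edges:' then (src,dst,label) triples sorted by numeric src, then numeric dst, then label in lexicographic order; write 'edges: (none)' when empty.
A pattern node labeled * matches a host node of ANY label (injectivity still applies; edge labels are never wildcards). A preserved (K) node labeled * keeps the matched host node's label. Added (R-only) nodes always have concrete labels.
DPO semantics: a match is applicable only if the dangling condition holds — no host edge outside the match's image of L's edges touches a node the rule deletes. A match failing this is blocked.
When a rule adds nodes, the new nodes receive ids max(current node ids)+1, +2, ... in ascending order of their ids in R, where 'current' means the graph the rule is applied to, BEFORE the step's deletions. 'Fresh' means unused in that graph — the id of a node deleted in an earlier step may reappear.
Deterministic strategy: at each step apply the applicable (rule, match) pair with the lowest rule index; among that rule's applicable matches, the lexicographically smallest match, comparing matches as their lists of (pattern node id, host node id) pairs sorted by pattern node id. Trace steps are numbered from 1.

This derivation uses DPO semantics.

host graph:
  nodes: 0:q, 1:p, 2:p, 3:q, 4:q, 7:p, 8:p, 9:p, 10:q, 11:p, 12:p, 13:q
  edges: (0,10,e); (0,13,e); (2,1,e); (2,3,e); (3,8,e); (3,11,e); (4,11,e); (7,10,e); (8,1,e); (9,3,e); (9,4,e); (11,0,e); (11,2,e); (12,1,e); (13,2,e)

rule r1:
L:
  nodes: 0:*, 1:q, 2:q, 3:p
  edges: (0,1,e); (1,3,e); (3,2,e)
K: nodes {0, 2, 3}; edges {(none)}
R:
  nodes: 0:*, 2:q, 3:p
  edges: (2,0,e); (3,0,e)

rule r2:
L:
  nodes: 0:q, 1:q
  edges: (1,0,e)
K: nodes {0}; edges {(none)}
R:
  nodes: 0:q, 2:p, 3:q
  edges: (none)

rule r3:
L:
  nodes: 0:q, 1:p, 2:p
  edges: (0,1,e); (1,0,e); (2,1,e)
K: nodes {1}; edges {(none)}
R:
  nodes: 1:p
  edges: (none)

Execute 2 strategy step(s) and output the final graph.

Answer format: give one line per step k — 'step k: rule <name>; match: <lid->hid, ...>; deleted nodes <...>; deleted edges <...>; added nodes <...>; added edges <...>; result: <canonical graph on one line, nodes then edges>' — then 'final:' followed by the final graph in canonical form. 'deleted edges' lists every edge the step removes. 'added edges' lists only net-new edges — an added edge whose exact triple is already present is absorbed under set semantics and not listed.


step 1: rule r1; match: 0->0, 1->13, 2->3, 3->2; deleted nodes 13; deleted edges (0,13,e); (2,3,e); (13,2,e); added nodes (none); added edges (2,0,e); (3,0,e); result: nodes: 0:q, 1:p, 2:p, 3:q, 4:q, 7:p, 8:p, 9:p, 10:q, 11:p, 12:p edges: (0,10,e); (2,0,e); (2,1,e); (3,0,e); (3,8,e); (3,11,e); (4,11,e); (7,10,e); (8,1,e); (9,3,e); (9,4,e); (11,0,e); (11,2,e); (12,1,e)
step 2: rule r1; match: 0->9, 1->4, 2->0, 3->11; deleted nodes 4; deleted edges (4,11,e); (9,4,e); (11,0,e); added nodes (none); added edges (0,9,e); (11,9,e); result: nodes: 0:q, 1:p, 2:p, 3:q, 7:p, 8:p, 9:p, 10:q, 11:p, 12:p edges: (0,9,e); (0,10,e); (2,0,e); (2,1,e); (3,0,e); (3,8,e); (3,11,e); (7,10,e); (8,1,e); (9,3,e); (11,2,e); (11,9,e); (12,1,e)
final:
nodes: 0:q, 1:p, 2:p, 3:q, 7:p, 8:p, 9:p, 10:q, 11:p, 12:p
edges: (0,9,e); (0,10,e); (2,0,e); (2,1,e); (3,0,e); (3,8,e); (3,11,e); (7,10,e); (8,1,e); (9,3,e); (11,2,e); (11,9,e); (12,1,e)


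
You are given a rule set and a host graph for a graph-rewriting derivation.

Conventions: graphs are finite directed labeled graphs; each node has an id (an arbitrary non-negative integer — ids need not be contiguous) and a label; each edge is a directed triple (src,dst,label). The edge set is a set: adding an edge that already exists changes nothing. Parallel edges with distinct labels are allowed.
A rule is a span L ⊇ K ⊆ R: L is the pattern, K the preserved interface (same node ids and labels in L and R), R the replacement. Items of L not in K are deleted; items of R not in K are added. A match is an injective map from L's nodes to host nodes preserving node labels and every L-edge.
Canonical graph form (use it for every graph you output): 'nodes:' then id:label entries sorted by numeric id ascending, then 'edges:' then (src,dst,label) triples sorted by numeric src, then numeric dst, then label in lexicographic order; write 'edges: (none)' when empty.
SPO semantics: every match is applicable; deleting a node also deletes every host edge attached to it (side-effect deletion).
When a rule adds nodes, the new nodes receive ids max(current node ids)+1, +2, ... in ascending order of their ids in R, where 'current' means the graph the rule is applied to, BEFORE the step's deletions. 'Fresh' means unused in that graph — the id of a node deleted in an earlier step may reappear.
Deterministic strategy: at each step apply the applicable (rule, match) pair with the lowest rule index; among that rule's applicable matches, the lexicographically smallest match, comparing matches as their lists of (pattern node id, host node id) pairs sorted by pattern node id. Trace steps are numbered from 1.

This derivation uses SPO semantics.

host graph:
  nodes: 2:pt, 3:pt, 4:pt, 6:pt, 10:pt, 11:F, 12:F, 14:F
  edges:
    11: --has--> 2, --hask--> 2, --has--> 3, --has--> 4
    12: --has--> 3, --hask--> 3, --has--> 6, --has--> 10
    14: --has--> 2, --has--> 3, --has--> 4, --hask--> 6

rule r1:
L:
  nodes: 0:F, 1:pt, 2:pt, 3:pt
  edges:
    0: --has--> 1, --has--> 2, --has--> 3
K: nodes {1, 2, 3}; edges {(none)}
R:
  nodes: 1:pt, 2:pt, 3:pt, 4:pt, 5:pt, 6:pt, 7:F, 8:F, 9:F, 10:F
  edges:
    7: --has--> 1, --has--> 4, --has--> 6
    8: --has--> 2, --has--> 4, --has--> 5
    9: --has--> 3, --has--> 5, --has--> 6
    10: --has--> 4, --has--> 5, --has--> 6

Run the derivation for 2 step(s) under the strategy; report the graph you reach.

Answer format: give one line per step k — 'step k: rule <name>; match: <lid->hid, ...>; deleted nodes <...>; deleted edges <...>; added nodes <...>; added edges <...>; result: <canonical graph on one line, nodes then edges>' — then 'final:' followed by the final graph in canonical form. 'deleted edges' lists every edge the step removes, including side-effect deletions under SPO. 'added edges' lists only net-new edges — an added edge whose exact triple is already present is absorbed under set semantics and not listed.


step 1: rule r1; match: 0->11, 1->2, 2->3, 3->4; deleted nodes 11; deleted edges (11,2,has); (11,2,hask); (11,3,has); (11,4,has); added nodes 15, 16, 17, 18, 19, 20, 21; added edges (18,2,has); (18,15,has); (18,17,has); (19,3,has); (19,15,has); (19,16,has); (20,4,has); (20,16,has); (20,17,has); (21,15,has); (21,16,has); (21,17,has); result: nodes: 2:pt, 3:pt, 4:pt, 6:pt, 10:pt, 12:F, 14:F, 15:pt, 16:pt, 17:pt, 18:F, 19:F, 20:F, 21:F edges: (12,3,has); (12,3,hask); (12,6,has); (12,10,has); (14,2,has); (14,3,has); (14,4,has); (14,6,hask); (18,2,has); (18,15,has); (18,17,has); (19,3,has); (19,15,has); (19,16,has); (20,4,has); (20,16,has); (20,17,has); (21,15,has); (21,16,has); (21,17,has)
step 2: rule r1; match: 0->12, 1->3, 2->6, 3->10; deleted nodes 12; deleted edges (12,3,has); (12,3,hask); (12,6,has); (12,10,has); added nodes 22, 23, 24, 25, 26, 27, 28; added edges (25,3,has); (25,22,has); (25,24,has); (26,6,has); (26,22,has); (26,23,has); (27,10,has); (27,23,has); (27,24,has); (28,22,has); (28,23,has); (28,24,has); result: nodes: 2:pt, 3:pt, 4:pt, 6:pt, 10:pt, 14:F, 15:pt, 16:pt, 17:pt, 18:F, 19:F, 20:F, 21:F, 22:pt, 23:pt, 24:pt, 25:F, 26:F, 27:F, 28:F edges: (14,2,has); (14,3,has); (14,4,has); (14,6,hask); (18,2,has); (18,15,has); (18,17,has); (19,3,has); (19,15,has); (19,16,has); (20,4,has); (20,16,has); (20,17,has); (21,15,has); (21,16,has); (21,17,has); (25,3,has); (25,22,has); (25,24,has); (26,6,has); (26,22,has); (26,23,has); (27,10,has); (27,23,has); (27,24,has); (28,22,has); (28,23,has); (28,24,has)
final:
nodes: 2:pt, 3:pt, 4:pt, 6:pt, 10:pt, 14:F, 15:pt, 16:pt, 17:pt, 18:F, 19:F, 20:F, 21:F, 22:pt, 23:pt, 24:pt, 25:F, 26:F, 27:F, 28:F
edges: (14,2,has); (14,3,has); (14,4,has); (14,6,hask); (18,2,has); (18,15,has); (18,17,has); (19,3,has); (19,15,has); (19,16,has); (20,4,has); (20,16,has); (20,17,has); (21,15,has); (21,16,has); (21,17,has); (25,3,has); (25,22,has); (25,24,has); (26,6,has); (26,22,has); (26,23,has); (27,10,has); (27,23,has); (27,24,has); (28,22,has); (28,23,has); (28,24,has)


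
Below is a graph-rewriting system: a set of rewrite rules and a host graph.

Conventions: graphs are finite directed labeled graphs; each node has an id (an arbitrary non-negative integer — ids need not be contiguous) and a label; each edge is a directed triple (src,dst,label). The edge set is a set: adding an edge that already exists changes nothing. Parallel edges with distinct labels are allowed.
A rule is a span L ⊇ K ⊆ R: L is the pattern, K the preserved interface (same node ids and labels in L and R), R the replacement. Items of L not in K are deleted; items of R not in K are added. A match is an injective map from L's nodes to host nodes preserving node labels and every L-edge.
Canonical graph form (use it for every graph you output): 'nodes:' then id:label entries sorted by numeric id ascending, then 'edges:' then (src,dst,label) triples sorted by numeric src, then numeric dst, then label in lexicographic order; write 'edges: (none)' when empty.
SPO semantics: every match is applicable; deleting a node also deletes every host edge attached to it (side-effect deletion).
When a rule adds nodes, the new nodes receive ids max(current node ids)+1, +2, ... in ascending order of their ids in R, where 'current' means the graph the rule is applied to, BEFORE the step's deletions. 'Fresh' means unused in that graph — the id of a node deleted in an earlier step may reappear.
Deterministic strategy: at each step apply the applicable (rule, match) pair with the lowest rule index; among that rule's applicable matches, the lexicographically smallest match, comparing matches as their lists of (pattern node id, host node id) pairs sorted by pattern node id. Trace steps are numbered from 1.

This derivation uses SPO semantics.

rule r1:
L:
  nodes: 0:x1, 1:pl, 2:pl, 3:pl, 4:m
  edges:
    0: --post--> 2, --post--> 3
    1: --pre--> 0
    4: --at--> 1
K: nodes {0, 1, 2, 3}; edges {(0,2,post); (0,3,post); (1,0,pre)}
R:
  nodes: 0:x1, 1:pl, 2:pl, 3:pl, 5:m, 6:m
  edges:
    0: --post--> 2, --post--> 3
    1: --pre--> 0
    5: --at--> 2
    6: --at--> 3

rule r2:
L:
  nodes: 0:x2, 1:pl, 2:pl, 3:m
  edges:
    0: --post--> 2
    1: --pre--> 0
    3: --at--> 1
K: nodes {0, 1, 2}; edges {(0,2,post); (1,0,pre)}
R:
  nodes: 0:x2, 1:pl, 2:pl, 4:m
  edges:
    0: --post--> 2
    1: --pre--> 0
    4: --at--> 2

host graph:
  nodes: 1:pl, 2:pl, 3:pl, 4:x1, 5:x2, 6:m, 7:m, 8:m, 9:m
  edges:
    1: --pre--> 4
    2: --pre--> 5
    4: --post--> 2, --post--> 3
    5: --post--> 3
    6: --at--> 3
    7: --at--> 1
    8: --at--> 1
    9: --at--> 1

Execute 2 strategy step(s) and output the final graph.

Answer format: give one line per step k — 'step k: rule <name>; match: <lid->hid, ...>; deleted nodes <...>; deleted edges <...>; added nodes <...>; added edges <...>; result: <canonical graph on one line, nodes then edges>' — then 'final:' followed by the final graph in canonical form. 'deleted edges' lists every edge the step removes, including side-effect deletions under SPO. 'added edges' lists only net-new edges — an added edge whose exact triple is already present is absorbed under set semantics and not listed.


step 1: rule r1; match: 0->4, 1->1, 2->2, 3->3, 4->7; deleted nodes 7; deleted edges (7,1,at); added nodes 10, 11; added edges (10,2,at); (11,3,at); result: nodes: 1:pl, 2:pl, 3:pl, 4:x1, 5:x2, 6:m, 8:m, 9:m, 10:m, 11:m edges: (1,4,pre); (2,5,pre); (4,2,post); (4,3,post); (5,3,post); (6,3,at); (8,1,at); (9,1,at); (10,2,at); (11,3,at)
step 2: rule r1; match: 0->4, 1->1, 2->2, 3->3, 4->8; deleted nodes 8; deleted edges (8,1,at); added nodes 12, 13; added edges (12,2,at); (13,3,at); result: nodes: 1:pl, 2:pl, 3:pl, 4:x1, 5:x2, 6:m, 9:m, 10:m, 11:m, 12:m, 13:m edges: (1,4,pre); (2,5,pre); (4,2,post); (4,3,post); (5,3,post); (6,3,at); (9,1,at); (10,2,at); (11,3,at); (12,2,at); (13,3,at)
final:
nodes: 1:pl, 2:pl, 3:pl, 4:x1, 5:x2, 6:m, 9:m, 10:m, 11:m, 12:m, 13:m
edges: (1,4,pre); (2,5,pre); (4,2,post); (4,3,post); (5,3,post); (6,3,at); (9,1,at); (10,2,at); (11,3,at); (12,2,at); (13,3,at)


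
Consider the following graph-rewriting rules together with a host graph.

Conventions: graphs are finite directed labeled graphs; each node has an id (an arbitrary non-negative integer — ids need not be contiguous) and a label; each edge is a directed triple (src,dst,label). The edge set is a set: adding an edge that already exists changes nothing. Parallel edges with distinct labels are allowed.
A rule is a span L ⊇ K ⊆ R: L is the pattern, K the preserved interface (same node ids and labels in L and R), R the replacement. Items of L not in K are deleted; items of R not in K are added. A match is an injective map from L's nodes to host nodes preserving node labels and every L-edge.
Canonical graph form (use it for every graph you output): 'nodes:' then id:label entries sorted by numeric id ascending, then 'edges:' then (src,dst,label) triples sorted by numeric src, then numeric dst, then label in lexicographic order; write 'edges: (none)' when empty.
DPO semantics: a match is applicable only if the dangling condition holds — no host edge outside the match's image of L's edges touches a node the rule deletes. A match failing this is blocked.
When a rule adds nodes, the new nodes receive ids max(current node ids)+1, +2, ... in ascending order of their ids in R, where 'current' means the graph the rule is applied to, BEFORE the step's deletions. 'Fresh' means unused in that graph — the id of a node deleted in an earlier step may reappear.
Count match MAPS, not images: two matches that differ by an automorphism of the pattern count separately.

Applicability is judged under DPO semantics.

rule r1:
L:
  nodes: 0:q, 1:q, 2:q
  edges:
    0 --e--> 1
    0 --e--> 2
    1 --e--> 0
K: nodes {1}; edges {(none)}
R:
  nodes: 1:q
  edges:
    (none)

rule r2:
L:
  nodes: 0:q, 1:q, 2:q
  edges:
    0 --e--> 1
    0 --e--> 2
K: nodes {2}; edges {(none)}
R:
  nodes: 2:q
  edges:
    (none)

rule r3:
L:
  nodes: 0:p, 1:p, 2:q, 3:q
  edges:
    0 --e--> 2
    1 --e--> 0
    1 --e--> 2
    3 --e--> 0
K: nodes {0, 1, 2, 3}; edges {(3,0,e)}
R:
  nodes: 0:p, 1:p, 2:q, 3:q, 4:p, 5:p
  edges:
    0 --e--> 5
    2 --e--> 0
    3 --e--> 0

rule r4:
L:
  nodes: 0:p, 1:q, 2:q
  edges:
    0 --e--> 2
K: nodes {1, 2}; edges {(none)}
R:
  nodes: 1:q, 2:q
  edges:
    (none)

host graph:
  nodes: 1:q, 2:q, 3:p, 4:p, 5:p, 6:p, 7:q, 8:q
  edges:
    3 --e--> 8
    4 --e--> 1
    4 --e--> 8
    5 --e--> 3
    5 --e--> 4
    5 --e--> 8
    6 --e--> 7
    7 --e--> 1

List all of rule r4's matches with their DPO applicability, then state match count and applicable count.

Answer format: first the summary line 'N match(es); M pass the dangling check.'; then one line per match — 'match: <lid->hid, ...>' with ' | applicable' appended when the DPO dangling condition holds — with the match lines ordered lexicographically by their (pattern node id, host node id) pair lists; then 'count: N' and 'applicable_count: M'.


15 match(es); 3 pass the dangling check.
match: 0->3, 1->1, 2->8
match: 0->3, 1->2, 2->8
match: 0->3, 1->7, 2->8
match: 0->4, 1->1, 2->8
match: 0->4, 1->2, 2->1
match: 0->4, 1->2, 2->8
match: 0->4, 1->7, 2->1
match: 0->4, 1->7, 2->8
match: 0->4, 1->8, 2->1
match: 0->5, 1->1, 2->8
match: 0->5, 1->2, 2->8
match: 0->5, 1->7, 2->8
match: 0->6, 1->1, 2->7 | applicable
match: 0->6, 1->2, 2->7 | applicable
match: 0->6, 1->8, 2->7 | applicable
count: 15
applicable_count: 3


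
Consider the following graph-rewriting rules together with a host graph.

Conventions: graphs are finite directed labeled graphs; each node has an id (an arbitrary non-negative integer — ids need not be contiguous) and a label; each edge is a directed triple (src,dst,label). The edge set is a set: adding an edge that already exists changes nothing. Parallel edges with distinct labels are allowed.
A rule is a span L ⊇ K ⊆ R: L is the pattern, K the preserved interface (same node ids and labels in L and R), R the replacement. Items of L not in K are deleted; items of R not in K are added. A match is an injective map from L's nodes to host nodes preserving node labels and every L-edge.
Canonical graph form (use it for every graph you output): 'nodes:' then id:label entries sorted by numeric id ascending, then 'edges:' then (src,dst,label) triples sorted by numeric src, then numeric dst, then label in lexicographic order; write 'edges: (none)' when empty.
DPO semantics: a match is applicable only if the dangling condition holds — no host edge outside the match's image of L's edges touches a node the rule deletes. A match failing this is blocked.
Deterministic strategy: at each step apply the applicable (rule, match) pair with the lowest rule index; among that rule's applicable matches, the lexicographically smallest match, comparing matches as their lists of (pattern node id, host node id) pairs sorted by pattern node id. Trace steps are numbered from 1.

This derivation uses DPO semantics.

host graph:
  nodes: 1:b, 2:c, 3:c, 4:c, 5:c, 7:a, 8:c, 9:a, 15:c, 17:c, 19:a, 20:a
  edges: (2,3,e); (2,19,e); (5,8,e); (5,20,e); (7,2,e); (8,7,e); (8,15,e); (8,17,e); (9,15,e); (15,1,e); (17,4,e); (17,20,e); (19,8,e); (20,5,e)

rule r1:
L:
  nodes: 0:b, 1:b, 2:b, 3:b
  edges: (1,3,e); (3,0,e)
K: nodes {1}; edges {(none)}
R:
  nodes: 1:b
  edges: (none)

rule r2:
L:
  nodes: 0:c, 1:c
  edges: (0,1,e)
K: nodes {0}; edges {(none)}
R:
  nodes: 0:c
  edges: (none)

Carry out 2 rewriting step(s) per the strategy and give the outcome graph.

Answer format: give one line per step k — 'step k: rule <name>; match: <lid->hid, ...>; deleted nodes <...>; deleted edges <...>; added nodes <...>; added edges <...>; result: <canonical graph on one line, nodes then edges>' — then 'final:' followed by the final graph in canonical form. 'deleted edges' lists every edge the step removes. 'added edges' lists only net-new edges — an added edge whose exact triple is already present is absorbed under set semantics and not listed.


step 1: rule r2; match: 0->2, 1->3; deleted nodes 3; deleted edges (2,3,e); added nodes (none); added edges (none); result: nodes: 1:b, 2:c, 4:c, 5:c, 7:a, 8:c, 9:a, 15:c, 17:c, 19:a, 20:a edges: (2,19,e); (5,8,e); (5,20,e); (7,2,e); (8,7,e); (8,15,e); (8,17,e); (9,15,e); (15,1,e); (17,4,e); (17,20,e); (19,8,e); (20,5,e)
step 2: rule r2; match: 0->17, 1->4; deleted nodes 4; deleted edges (17,4,e); added nodes (none); added edges (none); result: nodes: 1:b, 2:c, 5:c, 7:a, 8:c, 9:a, 15:c, 17:c, 19:a, 20:a edges: (2,19,e); (5,8,e); (5,20,e); (7,2,e); (8,7,e); (8,15,e); (8,17,e); (9,15,e); (15,1,e); (17,20,e); (19,8,e); (20,5,e)
final:
nodes: 1:b, 2:c, 5:c, 7:a, 8:c, 9:a, 15:c, 17:c, 19:a, 20:a
edges: (2,19,e); (5,8,e); (5,20,e); (7,2,e); (8,7,e); (8,15,e); (8,17,e); (9,15,e); (15,1,e); (17,20,e); (19,8,e); (20,5,e)


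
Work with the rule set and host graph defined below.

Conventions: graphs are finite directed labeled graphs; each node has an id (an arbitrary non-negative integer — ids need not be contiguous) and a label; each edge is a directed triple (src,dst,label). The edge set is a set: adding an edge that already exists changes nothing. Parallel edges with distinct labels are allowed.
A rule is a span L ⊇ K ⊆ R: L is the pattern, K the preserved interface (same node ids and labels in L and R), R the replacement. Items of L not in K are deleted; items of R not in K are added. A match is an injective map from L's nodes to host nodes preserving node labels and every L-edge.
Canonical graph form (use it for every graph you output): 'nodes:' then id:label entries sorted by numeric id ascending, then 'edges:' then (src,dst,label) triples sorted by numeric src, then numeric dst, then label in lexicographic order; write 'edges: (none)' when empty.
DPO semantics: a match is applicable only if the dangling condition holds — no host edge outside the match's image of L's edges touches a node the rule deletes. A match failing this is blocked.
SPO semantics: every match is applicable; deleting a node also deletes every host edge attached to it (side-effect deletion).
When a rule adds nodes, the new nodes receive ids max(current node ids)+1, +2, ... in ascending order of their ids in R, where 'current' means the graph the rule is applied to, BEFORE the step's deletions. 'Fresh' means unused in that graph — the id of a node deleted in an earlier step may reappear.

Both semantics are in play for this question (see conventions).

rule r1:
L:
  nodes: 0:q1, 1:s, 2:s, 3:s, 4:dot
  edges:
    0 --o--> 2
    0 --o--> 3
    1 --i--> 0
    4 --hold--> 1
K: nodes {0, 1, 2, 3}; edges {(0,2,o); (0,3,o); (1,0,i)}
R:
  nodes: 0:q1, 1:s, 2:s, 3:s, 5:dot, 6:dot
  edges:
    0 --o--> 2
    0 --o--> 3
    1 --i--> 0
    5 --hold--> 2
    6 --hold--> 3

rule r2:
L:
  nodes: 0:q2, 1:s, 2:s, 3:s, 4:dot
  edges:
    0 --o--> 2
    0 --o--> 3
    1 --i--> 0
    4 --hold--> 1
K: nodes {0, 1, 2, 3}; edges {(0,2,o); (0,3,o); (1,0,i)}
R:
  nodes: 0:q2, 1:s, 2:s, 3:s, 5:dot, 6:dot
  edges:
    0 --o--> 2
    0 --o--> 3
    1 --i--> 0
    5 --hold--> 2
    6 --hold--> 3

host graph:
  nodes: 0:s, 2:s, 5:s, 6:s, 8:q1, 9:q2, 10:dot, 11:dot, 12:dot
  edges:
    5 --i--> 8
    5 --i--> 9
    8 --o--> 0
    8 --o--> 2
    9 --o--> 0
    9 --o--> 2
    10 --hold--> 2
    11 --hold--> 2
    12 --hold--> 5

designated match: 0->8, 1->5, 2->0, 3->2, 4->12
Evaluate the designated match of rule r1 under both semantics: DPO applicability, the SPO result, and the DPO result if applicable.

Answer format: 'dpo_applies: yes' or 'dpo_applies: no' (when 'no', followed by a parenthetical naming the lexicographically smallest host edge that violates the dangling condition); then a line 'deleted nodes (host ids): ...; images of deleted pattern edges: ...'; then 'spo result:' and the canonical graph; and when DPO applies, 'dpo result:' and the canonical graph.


dpo_applies: yes
deleted nodes (host ids): 12; images of deleted pattern edges: (12,5,hold)
spo result:
nodes: 0:s, 2:s, 5:s, 6:s, 8:q1, 9:q2, 10:dot, 11:dot, 13:dot, 14:dot
edges: (5,8,i); (5,9,i); (8,0,o); (8,2,o); (9,0,o); (9,2,o); (10,2,hold); (11,2,hold); (13,0,hold); (14,2,hold)
dpo result:
nodes: 0:s, 2:s, 5:s, 6:s, 8:q1, 9:q2, 10:dot, 11:dot, 13:dot, 14:dot
edges: (5,8,i); (5,9,i); (8,0,o); (8,2,o); (9,0,o); (9,2,o); (10,2,hold); (11,2,hold); (13,0,hold); (14,2,hold)


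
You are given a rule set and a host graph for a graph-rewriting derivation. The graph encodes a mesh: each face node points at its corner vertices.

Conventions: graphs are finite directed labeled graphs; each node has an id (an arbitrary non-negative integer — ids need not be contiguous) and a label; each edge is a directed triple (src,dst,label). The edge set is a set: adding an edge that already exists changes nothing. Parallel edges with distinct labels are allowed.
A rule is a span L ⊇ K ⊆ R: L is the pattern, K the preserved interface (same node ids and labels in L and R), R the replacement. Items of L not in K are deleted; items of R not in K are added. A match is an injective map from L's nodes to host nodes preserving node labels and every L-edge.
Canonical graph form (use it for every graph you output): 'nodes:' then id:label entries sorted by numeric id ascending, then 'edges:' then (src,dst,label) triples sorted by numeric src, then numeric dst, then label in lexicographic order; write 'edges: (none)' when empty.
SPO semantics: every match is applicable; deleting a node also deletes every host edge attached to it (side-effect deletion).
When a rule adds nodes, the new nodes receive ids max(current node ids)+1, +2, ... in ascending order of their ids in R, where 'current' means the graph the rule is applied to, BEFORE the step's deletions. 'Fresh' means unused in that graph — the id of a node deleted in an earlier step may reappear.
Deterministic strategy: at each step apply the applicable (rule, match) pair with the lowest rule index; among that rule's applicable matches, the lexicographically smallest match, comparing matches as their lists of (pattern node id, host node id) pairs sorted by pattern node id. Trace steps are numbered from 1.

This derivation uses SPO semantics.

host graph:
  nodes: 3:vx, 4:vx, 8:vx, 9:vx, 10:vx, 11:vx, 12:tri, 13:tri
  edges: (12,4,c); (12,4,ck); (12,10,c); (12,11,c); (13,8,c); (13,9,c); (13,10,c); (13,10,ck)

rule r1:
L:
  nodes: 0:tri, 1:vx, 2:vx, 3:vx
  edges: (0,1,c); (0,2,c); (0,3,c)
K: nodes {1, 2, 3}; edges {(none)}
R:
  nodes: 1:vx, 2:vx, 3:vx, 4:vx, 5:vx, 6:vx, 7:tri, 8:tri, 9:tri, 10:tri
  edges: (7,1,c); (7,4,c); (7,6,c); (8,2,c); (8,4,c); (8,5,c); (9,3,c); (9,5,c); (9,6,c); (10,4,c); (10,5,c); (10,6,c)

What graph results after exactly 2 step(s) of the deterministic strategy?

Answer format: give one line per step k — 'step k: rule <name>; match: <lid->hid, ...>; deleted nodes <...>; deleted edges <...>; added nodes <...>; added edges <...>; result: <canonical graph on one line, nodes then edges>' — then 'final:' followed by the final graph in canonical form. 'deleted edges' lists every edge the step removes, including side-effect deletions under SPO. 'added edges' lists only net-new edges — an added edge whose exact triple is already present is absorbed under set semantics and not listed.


step 1: rule r1; match: 0->12, 1->4, 2->10, 3->11; deleted nodes 12; deleted edges (12,4,c); (12,4,ck); (12,10,c); (12,11,c); added nodes 14, 15, 16, 17, 18, 19, 20; added edges (17,4,c); (17,14,c); (17,16,c); (18,10,c); (18,14,c); (18,15,c); (19,11,c); (19,15,c); (19,16,c); (20,14,c); (20,15,c); (20,16,c); result: nodes: 3:vx, 4:vx, 8:vx, 9:vx, 10:vx, 11:vx, 13:tri, 14:vx, 15:vx, 16:vx, 17:tri, 18:tri, 19:tri, 20:tri edges: (13,8,c); (13,9,c); (13,10,c); (13,10,ck); (17,4,c); (17,14,c); (17,16,c); (18,10,c); (18,14,c); (18,15,c); (19,11,c); (19,15,c); (19,16,c); (20,14,c); (20,15,c); (20,16,c)
step 2: rule r1; match: 0->13, 1->8, 2->9, 3->10; deleted nodes 13; deleted edges (13,8,c); (13,9,c); (13,10,c); (13,10,ck); added nodes 21, 22, 23, 24, 25, 26, 27; added edges (24,8,c); (24,21,c); (24,23,c); (25,9,c); (25,21,c); (25,22,c); (26,10,c); (26,22,c); (26,23,c); (27,21,c); (27,22,c); (27,23,c); result: nodes: 3:vx, 4:vx, 8:vx, 9:vx, 10:vx, 11:vx, 14:vx, 15:vx, 16:vx, 17:tri, 18:tri, 19:tri, 20:tri, 21:vx, 22:vx, 23:vx, 24:tri, 25:tri, 26:tri, 27:tri edges: (17,4,c); (17,14,c); (17,16,c); (18,10,c); (18,14,c); (18,15,c); (19,11,c); (19,15,c); (19,16,c); (20,14,c); (20,15,c); (20,16,c); (24,8,c); (24,21,c); (24,23,c); (25,9,c); (25,21,c); (25,22,c); (26,10,c); (26,22,c); (26,23,c); (27,21,c); (27,22,c); (27,23,c)
final:
nodes: 3:vx, 4:vx, 8:vx, 9:vx, 10:vx, 11:vx, 14:vx, 15:vx, 16:vx, 17:tri, 18:tri, 19:tri, 20:tri, 21:vx, 22:vx, 23:vx, 24:tri, 25:tri, 26:tri, 27:tri
edges: (17,4,c); (17,14,c); (17,16,c); (18,10,c); (18,14,c); (18,15,c); (19,11,c); (19,15,c); (19,16,c); (20,14,c); (20,15,c); (20,16,c); (24,8,c); (24,21,c); (24,23,c); (25,9,c); (25,21,c); (25,22,c); (26,10,c); (26,22,c); (26,23,c); (27,21,c); (27,22,c); (27,23,c)


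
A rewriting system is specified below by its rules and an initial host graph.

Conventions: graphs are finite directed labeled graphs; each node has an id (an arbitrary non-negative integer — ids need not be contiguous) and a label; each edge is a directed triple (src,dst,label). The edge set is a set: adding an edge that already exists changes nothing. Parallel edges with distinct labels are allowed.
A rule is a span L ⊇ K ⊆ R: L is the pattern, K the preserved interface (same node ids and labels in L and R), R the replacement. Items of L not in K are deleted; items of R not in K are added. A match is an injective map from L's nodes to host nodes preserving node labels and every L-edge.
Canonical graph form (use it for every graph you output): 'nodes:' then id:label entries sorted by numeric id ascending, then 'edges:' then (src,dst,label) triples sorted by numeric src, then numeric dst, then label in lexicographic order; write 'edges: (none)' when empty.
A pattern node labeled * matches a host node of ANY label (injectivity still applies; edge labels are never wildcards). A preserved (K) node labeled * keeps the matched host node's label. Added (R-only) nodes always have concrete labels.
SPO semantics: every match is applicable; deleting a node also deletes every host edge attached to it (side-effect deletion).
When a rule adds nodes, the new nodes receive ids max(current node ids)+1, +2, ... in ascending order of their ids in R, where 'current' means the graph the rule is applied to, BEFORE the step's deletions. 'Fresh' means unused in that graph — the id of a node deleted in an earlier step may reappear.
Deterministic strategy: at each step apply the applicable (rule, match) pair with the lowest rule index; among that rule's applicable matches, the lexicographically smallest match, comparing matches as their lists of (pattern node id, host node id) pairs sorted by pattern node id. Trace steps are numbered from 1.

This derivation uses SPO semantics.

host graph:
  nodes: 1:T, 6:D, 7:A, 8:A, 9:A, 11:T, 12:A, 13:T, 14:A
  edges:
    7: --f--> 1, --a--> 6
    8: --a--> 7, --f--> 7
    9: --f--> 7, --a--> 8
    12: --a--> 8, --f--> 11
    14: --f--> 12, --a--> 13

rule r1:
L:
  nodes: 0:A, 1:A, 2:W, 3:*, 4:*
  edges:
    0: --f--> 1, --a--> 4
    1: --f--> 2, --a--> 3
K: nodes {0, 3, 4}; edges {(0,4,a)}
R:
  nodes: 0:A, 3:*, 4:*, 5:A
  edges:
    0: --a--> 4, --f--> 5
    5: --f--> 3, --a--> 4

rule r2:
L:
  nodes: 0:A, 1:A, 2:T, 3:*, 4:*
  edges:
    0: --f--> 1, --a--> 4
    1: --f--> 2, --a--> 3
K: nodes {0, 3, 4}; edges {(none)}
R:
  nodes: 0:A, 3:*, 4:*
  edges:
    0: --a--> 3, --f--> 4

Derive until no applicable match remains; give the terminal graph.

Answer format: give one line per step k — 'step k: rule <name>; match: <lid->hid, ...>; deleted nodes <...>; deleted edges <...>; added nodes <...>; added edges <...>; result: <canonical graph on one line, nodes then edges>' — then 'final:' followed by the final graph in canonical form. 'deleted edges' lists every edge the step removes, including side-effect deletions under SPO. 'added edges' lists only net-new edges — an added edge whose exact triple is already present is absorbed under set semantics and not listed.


step 1: rule r2; match: 0->9, 1->7, 2->1, 3->6, 4->8; deleted nodes 1, 7; deleted edges (7,1,f); (7,6,a); (8,7,a); (8,7,f); (9,7,f); (9,8,a); added nodes (none); added edges (9,6,a); (9,8,f); result: nodes: 6:D, 8:A, 9:A, 11:T, 12:A, 13:T, 14:A edges: (9,6,a); (9,8,f); (12,8,a); (12,11,f); (14,12,f); (14,13,a)
step 2: rule r2; match: 0->14, 1->12, 2->11, 3->8, 4->13; deleted nodes 11, 12; deleted edges (12,8,a); (12,11,f); (14,12,f); (14,13,a); added nodes (none); added edges (14,8,a); (14,13,f); result: nodes: 6:D, 8:A, 9:A, 13:T, 14:A edges: (9,6,a); (9,8,f); (14,8,a); (14,13,f)
final:
nodes: 6:D, 8:A, 9:A, 13:T, 14:A
edges: (9,6,a); (9,8,f); (14,8,a); (14,13,f)


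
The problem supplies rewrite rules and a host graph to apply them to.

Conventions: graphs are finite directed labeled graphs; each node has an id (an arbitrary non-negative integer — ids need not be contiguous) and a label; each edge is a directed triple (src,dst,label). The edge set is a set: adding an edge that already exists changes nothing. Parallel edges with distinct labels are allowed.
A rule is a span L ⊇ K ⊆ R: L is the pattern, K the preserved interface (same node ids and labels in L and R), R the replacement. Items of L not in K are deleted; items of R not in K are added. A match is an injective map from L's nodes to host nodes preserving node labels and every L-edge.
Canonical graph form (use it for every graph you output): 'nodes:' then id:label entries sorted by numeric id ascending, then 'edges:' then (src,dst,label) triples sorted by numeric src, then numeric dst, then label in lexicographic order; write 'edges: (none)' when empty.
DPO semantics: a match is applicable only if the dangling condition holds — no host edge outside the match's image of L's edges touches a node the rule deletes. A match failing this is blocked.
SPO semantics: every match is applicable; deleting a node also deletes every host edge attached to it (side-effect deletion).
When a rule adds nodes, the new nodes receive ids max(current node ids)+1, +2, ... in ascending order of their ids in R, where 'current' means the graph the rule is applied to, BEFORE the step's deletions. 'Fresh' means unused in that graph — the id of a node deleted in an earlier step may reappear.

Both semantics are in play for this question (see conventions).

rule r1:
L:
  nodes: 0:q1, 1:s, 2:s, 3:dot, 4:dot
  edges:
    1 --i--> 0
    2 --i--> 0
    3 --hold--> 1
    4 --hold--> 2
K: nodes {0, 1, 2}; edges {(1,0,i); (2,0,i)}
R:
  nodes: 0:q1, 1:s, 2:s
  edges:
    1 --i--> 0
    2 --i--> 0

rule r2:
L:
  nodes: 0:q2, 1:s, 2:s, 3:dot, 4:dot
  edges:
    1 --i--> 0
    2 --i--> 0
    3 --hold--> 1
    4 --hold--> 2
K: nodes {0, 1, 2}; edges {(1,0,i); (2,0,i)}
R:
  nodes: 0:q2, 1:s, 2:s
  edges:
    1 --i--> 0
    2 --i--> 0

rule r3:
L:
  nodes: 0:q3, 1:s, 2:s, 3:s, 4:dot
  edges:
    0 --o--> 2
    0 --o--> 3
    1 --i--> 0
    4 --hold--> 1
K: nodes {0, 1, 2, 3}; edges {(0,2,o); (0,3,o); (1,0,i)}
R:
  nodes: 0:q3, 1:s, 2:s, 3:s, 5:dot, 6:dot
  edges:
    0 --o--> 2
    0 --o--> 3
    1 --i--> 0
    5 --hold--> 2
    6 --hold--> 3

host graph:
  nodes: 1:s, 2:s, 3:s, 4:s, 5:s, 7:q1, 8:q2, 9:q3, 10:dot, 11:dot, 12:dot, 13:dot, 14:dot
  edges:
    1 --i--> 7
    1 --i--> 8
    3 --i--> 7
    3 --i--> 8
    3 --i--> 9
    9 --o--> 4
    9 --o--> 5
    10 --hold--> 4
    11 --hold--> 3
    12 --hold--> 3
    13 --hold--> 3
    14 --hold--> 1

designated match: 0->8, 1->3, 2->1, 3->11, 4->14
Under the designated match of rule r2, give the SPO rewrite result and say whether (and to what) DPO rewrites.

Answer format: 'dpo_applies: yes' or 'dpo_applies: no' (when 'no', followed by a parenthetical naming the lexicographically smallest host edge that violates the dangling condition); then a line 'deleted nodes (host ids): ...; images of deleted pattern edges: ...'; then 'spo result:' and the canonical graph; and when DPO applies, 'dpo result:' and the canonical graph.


dpo_applies: yes
deleted nodes (host ids): 11, 14; images of deleted pattern edges: (11,3,hold); (14,1,hold)
spo result:
nodes: 1:s, 2:s, 3:s, 4:s, 5:s, 7:q1, 8:q2, 9:q3, 10:dot, 12:dot, 13:dot
edges: (1,7,i); (1,8,i); (3,7,i); (3,8,i); (3,9,i); (9,4,o); (9,5,o); (10,4,hold); (12,3,hold); (13,3,hold)
dpo result:
nodes: 1:s, 2:s, 3:s, 4:s, 5:s, 7:q1, 8:q2, 9:q3, 10:dot, 12:dot, 13:dot
edges: (1,7,i); (1,8,i); (3,7,i); (3,8,i); (3,9,i); (9,4,o); (9,5,o); (10,4,hold); (12,3,hold); (13,3,hold)
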